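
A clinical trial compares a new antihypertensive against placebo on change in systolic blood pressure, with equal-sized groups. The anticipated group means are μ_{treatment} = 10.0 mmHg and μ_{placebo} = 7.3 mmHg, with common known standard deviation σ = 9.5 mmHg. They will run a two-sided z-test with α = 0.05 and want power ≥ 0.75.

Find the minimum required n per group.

n = 172 per group

Standardized effect: d = |μ_{treatment} − μ_{placebo}| / σ = |10.0 − 7.3| / 9.5 = 0.2842
For power 0.75 need Φ(δ − z_{0.025}) = 0.75, so δ = z_{0.025} + z_{0.25} = 1.960 + 0.674 = 2.634.
(For δ > 0 the lower-tail rejection region contributes negligibly to power, so the one-term inversion is standard.)
δ = d·√(n/2) ⇒ n = 2(δ/d)² = 2 × (2.634 / 0.2842)² = 171.84.
Round up to the next whole unit.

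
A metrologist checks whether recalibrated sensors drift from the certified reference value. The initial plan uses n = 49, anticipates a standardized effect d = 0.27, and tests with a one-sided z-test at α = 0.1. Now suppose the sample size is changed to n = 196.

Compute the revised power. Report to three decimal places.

With n = 196: δ = d·√n = 0.27 × √196 = 3.7800. Critical value z_{0.1} = 1.282.
Revised power = Φ(δ − 1.282) = Φ(2.498) = 0.9938.

Power ≈ 0.994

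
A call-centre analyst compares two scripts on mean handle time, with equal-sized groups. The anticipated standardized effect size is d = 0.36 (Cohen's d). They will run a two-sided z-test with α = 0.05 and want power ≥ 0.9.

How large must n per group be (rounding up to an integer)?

For power 0.9 need Φ(δ − z_{0.025}) = 0.9, so δ = z_{0.025} + z_{0.10} = 1.960 + 1.282 = 3.242.
(Ignoring the negligible lower-tail rejection probability gives the usual closed-form inversion.)
δ = d·√(n/2) ⇒ n = 2(δ/d)² = 2 × (3.242 / 0.36)² = 162.15.
Round up to the next whole unit.

n = 163 per group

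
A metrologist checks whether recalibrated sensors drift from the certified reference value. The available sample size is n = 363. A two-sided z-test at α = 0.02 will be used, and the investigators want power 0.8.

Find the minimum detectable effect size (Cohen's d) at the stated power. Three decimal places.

Need Φ(δ − 2.326) = 0.8, so δ = 2.326 + 0.842 = 3.168.
(Lower-tail contribution to power is negligible for δ > 0.)
δ = d·√n ⇒ d = δ/√n = 3.168/√363 = 0.1663.

d ≈ 0.166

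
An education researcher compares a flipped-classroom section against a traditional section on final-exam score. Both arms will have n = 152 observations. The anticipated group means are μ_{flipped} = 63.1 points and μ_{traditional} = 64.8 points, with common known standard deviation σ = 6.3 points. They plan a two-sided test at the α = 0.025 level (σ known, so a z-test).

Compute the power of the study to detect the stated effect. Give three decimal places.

Standardized effect: d = |μ_{flipped} − μ_{traditional}| / σ = |63.1 − 64.8| / 6.3 = 0.2698
Noncentrality parameter: λ = d·√(n/2) = 0.2698 × √(152/2) = 2.3524
Critical value for a two-sided test at α = 0.025: z_{α/2} = 2.241.
Power = Φ(λ − 2.241) + Φ(−λ − 2.241) = Φ(0.111) + Φ(-4.594) = 0.5442 + 0.0000 = 0.5442.

Power ≈ 0.544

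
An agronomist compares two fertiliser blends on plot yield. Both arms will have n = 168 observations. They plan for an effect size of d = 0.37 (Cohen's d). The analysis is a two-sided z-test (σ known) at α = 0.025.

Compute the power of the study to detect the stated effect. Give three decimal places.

Power ≈ 0.875

Noncentrality parameter: δ = d·√(n/2) = 0.37 × √(168/2) = 3.3911
Two-sided α = 0.025 → critical value z_{0.0125} = 2.241.
Power = Φ(δ − 2.241) + Φ(−δ − 2.241) = Φ(1.150) + Φ(-5.633) = 0.8749 + 0.0000 = 0.8749.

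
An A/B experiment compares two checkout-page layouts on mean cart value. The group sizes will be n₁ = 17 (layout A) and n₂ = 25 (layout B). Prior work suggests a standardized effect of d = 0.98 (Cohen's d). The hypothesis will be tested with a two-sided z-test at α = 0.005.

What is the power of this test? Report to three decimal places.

Power ≈ 0.622

Noncentrality parameter: λ = d / √(1/n₁ + 1/n₂) = 0.98 / √(1/17 + 1/25) = 3.1174
Critical value for a two-sided test at α = 0.005: z_{α/2} = 2.807.
Power = Φ(λ − 2.807) + Φ(−λ − 2.807) = Φ(0.310) + Φ(-5.924) = 0.6219 + 0.0000 = 0.6219.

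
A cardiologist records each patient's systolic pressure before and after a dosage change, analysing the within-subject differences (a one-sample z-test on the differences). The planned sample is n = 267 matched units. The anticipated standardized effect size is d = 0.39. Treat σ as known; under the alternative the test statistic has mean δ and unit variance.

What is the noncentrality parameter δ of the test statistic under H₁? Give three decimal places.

δ ≈ 6.373

The noncentrality parameter scales effect size by the design's sample-size factor: δ = d·√n = 0.39 × √267 = 6.3727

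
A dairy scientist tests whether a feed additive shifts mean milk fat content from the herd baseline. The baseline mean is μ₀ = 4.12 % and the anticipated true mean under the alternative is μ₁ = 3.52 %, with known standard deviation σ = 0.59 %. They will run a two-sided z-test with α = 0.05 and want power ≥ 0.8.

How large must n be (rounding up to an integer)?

Standardized effect: d = |μ₁ − μ₀| / σ = |3.52 − 4.12| / 0.59 = 1.0169
For power 0.8 need Φ(δ − z_{0.025}) = 0.8, so δ = z_{0.025} + z_{0.20} = 1.960 + 0.842 = 2.802.
(The Φ(−δ − z_{α/2}) term is vanishingly small for δ > 0 and is dropped in the standard sample-size formula.)
δ = d·√n ⇒ n = (δ/d)² = (2.802 / 1.0169)² = 7.59.
Rounding up, n = 8.

n = 8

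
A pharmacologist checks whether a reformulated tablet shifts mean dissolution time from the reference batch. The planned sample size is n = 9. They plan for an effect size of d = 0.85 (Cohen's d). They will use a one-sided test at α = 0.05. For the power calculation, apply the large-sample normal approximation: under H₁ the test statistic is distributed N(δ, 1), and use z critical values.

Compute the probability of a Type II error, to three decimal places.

β ≈ 0.183

Noncentrality parameter: δ = d·√n = 0.85 × √9 = 2.5500
Critical value for a one-sided test at α = 0.05: z_α = 1.645.
Power = P(Z > 1.645 − δ) = Φ(0.905) = 0.8173.
Type II error: β = 1 − power = 1 − 0.8173 = 0.1827.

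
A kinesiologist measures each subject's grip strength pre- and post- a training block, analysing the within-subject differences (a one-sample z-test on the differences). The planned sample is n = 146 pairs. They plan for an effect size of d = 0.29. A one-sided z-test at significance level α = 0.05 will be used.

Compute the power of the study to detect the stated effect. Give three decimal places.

Power ≈ 0.969

Noncentrality parameter: λ = d·√n = 0.29 × √146 = 3.5041
Critical value for a one-sided test at α = 0.05: z_α = 1.645.
Power = P(Z > 1.645 − λ) = Φ(1.859) = 0.9685.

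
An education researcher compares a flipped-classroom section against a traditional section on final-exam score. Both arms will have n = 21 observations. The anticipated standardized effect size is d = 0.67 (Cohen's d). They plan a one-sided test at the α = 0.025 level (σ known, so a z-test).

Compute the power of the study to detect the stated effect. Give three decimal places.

Power ≈ 0.584

Noncentrality parameter: δ = d·√(n/2) = 0.67 × √(21/2) = 2.1710
One-sided α = 0.025 → critical value z_{0.025} = 1.960.
Power = P(Z > 1.960 − δ) = Φ(0.211) = 0.5836.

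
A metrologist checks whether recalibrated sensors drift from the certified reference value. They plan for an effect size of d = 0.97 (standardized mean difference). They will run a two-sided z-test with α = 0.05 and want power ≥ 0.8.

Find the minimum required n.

n = 9

For power 0.8 need Φ(δ − z_{0.025}) = 0.8, so δ = z_{0.025} + z_{0.20} = 1.960 + 0.842 = 2.802.
(The Φ(−δ − z_{α/2}) term is vanishingly small for δ > 0 and is dropped in the standard sample-size formula.)
δ = d·√n ⇒ n = (δ/d)² = (2.802 / 0.97)² = 8.34.
Round up to the next whole unit.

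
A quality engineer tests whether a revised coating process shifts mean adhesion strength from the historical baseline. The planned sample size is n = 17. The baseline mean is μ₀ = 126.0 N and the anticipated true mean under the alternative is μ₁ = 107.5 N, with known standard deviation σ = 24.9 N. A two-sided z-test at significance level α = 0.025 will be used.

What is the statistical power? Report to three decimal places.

Standardized effect: d = |μ₁ − μ₀| / σ = |107.5 − 126.0| / 24.9 = 0.7430
Noncentrality parameter: λ = d·√n = 0.7430 × √17 = 3.0634
Critical value for a two-sided test at α = 0.025: z_{α/2} = 2.241.
Power = Φ(λ − 2.241) + Φ(−λ − 2.241) = Φ(0.822) + Φ(-5.305) = 0.7944 + 0.0000 = 0.7944.

Power ≈ 0.794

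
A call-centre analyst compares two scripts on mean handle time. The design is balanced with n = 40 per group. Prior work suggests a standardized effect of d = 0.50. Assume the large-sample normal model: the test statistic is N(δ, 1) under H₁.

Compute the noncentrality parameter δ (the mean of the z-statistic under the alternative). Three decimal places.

The noncentrality parameter scales effect size by the design's sample-size factor: δ = d·√(n/2) = 0.50 × √(40/2) = 2.2361

δ ≈ 2.236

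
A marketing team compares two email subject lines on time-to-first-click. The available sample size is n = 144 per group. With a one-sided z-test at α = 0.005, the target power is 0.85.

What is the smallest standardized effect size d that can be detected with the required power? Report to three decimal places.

d ≈ 0.426

Required noncentrality: δ = z_{0.005} + z_{0.15} = 2.576 + 1.036 = 3.612.
δ = d·√(n/2) ⇒ d = δ/√(n/2) = 3.612/√(144/2) = 0.4257.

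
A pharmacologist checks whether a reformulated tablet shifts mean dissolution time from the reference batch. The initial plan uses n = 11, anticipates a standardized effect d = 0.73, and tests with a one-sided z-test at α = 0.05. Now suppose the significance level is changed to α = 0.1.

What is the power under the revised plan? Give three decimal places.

δ = d·√n = 0.73 × √11 = 2.4211 (unchanged). New critical value: z_{0.1} = 1.282.
Revised power = Φ(δ − 1.282) = Φ(1.140) = 0.8728.

Power ≈ 0.873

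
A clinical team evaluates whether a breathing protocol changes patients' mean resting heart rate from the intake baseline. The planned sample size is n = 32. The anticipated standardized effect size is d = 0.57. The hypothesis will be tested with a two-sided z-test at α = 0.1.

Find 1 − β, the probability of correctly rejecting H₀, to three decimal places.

Noncentrality parameter: δ = d·√n = 0.57 × √32 = 3.2244
Critical value for a two-sided test at α = 0.1: z_{α/2} = 1.645.
Power = Φ(δ − 1.645) + Φ(−δ − 1.645) = Φ(1.580) + Φ(-4.869) = 0.9429 + 0.0000 = 0.9429.

Power ≈ 0.943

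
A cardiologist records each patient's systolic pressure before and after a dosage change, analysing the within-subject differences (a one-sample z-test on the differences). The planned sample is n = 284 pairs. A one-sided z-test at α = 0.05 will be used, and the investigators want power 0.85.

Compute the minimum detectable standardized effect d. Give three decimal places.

Need Φ(δ − 1.645) = 0.85, so δ = 1.645 + 1.036 = 2.681.
δ = d·√n ⇒ d = δ/√n = 2.681/√284 = 0.1591.

d ≈ 0.159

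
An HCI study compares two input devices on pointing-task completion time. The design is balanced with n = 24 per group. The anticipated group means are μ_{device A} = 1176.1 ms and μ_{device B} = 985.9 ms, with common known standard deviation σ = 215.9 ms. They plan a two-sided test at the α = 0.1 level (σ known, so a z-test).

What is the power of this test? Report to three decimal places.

Power ≈ 0.920

Standardized effect: d = |μ_{device A} − μ_{device B}| / σ = |1176.1 − 985.9| / 215.9 = 0.8810
Noncentrality parameter: δ = d·√(n/2) = 0.8810 × √(24/2) = 3.0517
Two-sided α = 0.1 → critical value z_{0.05} = 1.645.
Power = Φ(δ − 1.645) + Φ(−δ − 1.645) = Φ(1.407) + Φ(-4.697) = 0.9203 + 0.0000 = 0.9203.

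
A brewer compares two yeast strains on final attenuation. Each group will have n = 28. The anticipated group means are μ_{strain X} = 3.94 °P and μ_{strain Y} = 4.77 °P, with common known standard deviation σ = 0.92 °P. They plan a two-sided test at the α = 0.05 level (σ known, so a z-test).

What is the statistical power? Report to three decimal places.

Standardized effect: d = |μ_{strain X} − μ_{strain Y}| / σ = |3.94 − 4.77| / 0.92 = 0.9022
Noncentrality parameter: δ = d·√(n/2) = 0.9022 × √(28/2) = 3.3756
Two-sided α = 0.05 → critical value z_{0.025} = 1.960.
Power = Φ(δ − 1.960) + Φ(−δ − 1.960) = Φ(1.416) + Φ(-5.336) = 0.9216 + 0.0000 = 0.9216.

Power ≈ 0.922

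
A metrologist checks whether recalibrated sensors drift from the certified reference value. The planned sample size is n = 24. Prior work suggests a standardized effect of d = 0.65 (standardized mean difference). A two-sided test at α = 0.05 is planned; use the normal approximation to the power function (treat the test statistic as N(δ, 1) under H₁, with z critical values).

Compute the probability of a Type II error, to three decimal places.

Noncentrality parameter: δ = d·√n = 0.65 × √24 = 3.1843
Critical value for a two-sided test at α = 0.05: z_{α/2} = 1.960.
Power = Φ(δ − 1.960) + Φ(−δ − 1.960) = Φ(1.224) + Φ(-5.144) = 0.8896 + 0.0000 = 0.8896.
Type II error: β = 1 − power = 1 − 0.8896 = 0.1104.

β ≈ 0.110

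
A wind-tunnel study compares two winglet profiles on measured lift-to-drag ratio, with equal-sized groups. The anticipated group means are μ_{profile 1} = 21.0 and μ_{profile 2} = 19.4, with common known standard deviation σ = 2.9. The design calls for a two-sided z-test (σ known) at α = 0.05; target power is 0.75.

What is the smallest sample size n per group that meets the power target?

n = 46 per group

Standardized effect: d = |μ_{profile 1} − μ_{profile 2}| / σ = |21.0 − 19.4| / 2.9 = 0.5517
Set Φ(δ − 1.960) = 0.75; then δ − 1.960 = Φ⁻¹(0.75) = 0.674, giving δ = 2.634.
(For δ > 0 the lower-tail rejection region contributes negligibly to power, so the one-term inversion is standard.)
δ = d·√(n/2) ⇒ n = 2(δ/d)² = 2 × (2.634 / 0.5517)² = 45.60.
Round up to the next whole unit.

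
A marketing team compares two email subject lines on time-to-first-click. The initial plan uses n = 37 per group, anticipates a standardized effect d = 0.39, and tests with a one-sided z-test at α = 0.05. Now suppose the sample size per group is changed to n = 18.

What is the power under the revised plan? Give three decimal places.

With n = 18 per group: δ = d·√(n/2) = 0.39 × √(18/2) = 1.1700. Critical value z_{0.05} = 1.645.
Revised power = P(Z > 1.645 − δ) = Φ(-0.475) = 0.3174.

Power ≈ 0.317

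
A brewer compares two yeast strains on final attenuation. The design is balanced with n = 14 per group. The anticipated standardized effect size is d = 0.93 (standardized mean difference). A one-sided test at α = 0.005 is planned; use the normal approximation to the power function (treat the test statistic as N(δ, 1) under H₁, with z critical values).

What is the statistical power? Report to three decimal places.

Noncentrality parameter: δ = d·√(n/2) = 0.93 × √(14/2) = 2.4605
One-sided α = 0.005 → critical value z_{0.005} = 2.576.
Power = P(Z > 2.576 − δ) = Φ(-0.115) = 0.4541.

Power ≈ 0.454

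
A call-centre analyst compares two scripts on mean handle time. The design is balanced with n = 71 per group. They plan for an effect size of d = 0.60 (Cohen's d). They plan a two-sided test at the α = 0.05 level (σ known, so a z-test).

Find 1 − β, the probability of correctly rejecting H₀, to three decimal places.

Power ≈ 0.947

Noncentrality parameter: δ = d·√(n/2) = 0.60 × √(71/2) = 3.5749
Critical value for a two-sided test at α = 0.05: z_{α/2} = 1.960.
Power = Φ(δ − 1.960) + Φ(−δ − 1.960) = Φ(1.615) + Φ(-5.535) = 0.9468 + 0.0000 = 0.9468.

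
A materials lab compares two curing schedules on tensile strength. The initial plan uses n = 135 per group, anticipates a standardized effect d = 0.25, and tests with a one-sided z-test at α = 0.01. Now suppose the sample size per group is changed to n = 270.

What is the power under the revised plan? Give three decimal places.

Power ≈ 0.718

With n = 270 per group: δ = d·√(n/2) = 0.25 × √(270/2) = 2.9047. Critical value z_{0.01} = 2.326.
Revised power = Φ(δ − 2.326) = Φ(0.578) = 0.7185.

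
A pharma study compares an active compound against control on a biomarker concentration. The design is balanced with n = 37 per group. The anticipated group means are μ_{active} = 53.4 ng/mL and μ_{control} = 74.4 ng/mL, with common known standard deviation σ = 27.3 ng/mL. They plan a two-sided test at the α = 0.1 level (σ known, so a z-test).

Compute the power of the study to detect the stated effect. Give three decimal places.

Standardized effect: d = |μ_{active} − μ_{control}| / σ = |53.4 − 74.4| / 27.3 = 0.7692
Noncentrality parameter: δ = d·√(n/2) = 0.7692 × √(37/2) = 3.3086
Two-sided α = 0.1 → critical value z_{0.05} = 1.645.
Power = Φ(δ − 1.645) + Φ(−δ − 1.645) = Φ(1.664) + Φ(-4.953) = 0.9519 + 0.0000 = 0.9519.

Power ≈ 0.952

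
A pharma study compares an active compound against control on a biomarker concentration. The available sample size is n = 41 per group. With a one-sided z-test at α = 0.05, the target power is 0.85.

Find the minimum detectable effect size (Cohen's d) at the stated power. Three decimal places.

d ≈ 0.592

Need Φ(δ − 1.645) = 0.85, so δ = 1.645 + 1.036 = 2.681.
δ = d·√(n/2) ⇒ d = δ/√(n/2) = 2.681/√(41/2) = 0.5922.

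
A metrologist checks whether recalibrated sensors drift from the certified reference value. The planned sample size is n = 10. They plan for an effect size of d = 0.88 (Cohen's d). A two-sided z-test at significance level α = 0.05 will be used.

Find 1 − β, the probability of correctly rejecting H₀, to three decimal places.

Noncentrality parameter: λ = d·√n = 0.88 × √10 = 2.7828
Critical value for a two-sided test at α = 0.05: z_{α/2} = 1.960.
Power = Φ(λ − 1.960) + Φ(−λ − 1.960) = Φ(0.823) + Φ(-4.743) = 0.7947 + 0.0000 = 0.7947.

Power ≈ 0.795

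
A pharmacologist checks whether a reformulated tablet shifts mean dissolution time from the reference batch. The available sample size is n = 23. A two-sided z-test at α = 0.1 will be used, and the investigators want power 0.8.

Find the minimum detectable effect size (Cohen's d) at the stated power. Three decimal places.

d ≈ 0.518

Required noncentrality: δ = z_{0.05} + z_{0.20} = 1.645 + 0.842 = 2.486.
(Lower-tail contribution to power is negligible for δ > 0.)
δ = d·√n ⇒ d = δ/√n = 2.486/√23 = 0.5185.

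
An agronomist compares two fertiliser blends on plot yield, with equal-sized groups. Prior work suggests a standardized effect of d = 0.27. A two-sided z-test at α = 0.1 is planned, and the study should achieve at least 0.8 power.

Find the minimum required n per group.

Set Φ(δ − 1.645) = 0.8; then δ − 1.645 = Φ⁻¹(0.8) = 0.842, giving δ = 2.486.
(For δ > 0 the lower-tail rejection region contributes negligibly to power, so the one-term inversion is standard.)
δ = d·√(n/2) ⇒ n = 2(δ/d)² = 2 × (2.486 / 0.27)² = 169.62.
Round up to the next whole unit.

n = 170 per group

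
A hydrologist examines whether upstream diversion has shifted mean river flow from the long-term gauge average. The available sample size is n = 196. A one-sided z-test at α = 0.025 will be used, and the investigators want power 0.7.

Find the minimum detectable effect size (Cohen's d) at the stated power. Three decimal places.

d ≈ 0.177

Need Φ(δ − 1.960) = 0.7, so δ = 1.960 + 0.524 = 2.484.
δ = d·√n ⇒ d = δ/√n = 2.484/√196 = 0.1775.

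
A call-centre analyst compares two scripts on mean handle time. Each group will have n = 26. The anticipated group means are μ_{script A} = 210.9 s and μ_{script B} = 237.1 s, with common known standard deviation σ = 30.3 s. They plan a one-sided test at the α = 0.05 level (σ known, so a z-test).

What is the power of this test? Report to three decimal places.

Standardized effect: d = |μ_{script A} − μ_{script B}| / σ = |210.9 − 237.1| / 30.3 = 0.8647
Noncentrality parameter: δ = d·√(n/2) = 0.8647 × √(26/2) = 3.1177
Critical value for a one-sided test at α = 0.05: z_α = 1.645.
Power = Φ(δ − 1.645) = Φ(1.473) = 0.9296.

Power ≈ 0.930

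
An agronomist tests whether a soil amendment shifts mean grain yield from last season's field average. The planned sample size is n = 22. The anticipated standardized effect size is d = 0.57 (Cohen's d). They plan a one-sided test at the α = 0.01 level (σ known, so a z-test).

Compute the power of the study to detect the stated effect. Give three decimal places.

Power ≈ 0.636

Noncentrality parameter: δ = d·√n = 0.57 × √22 = 2.6735
Critical value for a one-sided test at α = 0.01: z_α = 2.326.
Power = Φ(δ − 2.326) = Φ(0.347) = 0.6358.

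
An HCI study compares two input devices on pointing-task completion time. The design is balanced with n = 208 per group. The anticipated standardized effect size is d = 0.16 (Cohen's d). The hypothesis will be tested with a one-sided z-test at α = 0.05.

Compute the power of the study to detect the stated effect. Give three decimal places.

Power ≈ 0.495

Noncentrality parameter: δ = d·√(n/2) = 0.16 × √(208/2) = 1.6317
One-sided α = 0.05 → critical value z_{0.05} = 1.645.
Power = Φ(δ − 1.645) = Φ(-0.013) = 0.4947.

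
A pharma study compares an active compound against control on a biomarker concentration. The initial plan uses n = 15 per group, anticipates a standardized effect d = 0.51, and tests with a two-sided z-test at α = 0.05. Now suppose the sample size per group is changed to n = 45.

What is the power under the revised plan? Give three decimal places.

With n = 45 per group: δ = d·√(n/2) = 0.51 × √(45/2) = 2.4191. Critical value z_{0.025} = 1.960.
Revised power = Φ(δ − 1.960) + Φ(−δ − 1.960) = Φ(0.459) + Φ(-4.379) = 0.6769 + 0.0000 = 0.6770.

Power ≈ 0.677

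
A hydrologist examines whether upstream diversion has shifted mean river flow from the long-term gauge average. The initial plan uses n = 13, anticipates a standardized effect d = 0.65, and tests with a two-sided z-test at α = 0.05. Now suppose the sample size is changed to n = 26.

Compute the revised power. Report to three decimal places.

With n = 26: δ = d·√n = 0.65 × √26 = 3.3144. Critical value z_{0.025} = 1.960.
Revised power = Φ(δ − 1.960) + Φ(−δ − 1.960) = Φ(1.354) + Φ(-5.274) = 0.9122 + 0.0000 = 0.9122.

Power ≈ 0.912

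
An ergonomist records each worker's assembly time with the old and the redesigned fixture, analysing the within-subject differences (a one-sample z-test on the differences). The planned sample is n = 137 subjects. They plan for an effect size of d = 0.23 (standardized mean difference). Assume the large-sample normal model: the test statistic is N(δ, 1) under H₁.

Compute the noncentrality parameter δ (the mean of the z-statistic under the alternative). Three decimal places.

δ ≈ 2.692

The noncentrality parameter scales effect size by the design's sample-size factor: δ = d·√n = 0.23 × √137 = 2.6921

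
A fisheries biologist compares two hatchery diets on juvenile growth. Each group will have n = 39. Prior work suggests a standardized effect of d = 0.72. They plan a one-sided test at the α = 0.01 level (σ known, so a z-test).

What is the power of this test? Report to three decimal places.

Noncentrality parameter: δ = d·√(n/2) = 0.72 × √(39/2) = 3.1794
Critical value for a one-sided test at α = 0.01: z_α = 2.326.
Power = Φ(δ − 2.326) = Φ(0.853) = 0.8032.

Power ≈ 0.803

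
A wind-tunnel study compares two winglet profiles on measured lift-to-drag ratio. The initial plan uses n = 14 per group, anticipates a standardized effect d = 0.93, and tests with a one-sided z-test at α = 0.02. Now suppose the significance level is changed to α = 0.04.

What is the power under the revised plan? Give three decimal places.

δ = d·√(n/2) = 0.93 × √(14/2) = 2.4605 (unchanged). New critical value: z_{0.04} = 1.751.
Revised power = P(Z > 1.751 − δ) = Φ(0.710) = 0.7611.

Power ≈ 0.761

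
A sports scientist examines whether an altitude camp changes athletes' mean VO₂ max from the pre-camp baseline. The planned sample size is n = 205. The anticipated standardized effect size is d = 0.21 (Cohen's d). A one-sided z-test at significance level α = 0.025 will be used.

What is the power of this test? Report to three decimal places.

Power ≈ 0.852

Noncentrality parameter: δ = d·√n = 0.21 × √205 = 3.0067
Critical value for a one-sided test at α = 0.025: z_α = 1.960.
Power = P(Z > 1.960 − δ) = Φ(1.047) = 0.8524.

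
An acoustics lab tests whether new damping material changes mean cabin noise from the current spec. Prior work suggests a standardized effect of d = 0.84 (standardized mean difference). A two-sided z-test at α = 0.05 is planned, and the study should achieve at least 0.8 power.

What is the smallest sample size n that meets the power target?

Set Φ(δ − 1.960) = 0.8; then δ − 1.960 = Φ⁻¹(0.8) = 0.842, giving δ = 2.802.
(For δ > 0 the lower-tail rejection region contributes negligibly to power, so the one-term inversion is standard.)
δ = d·√n ⇒ n = (δ/d)² = (2.802 / 0.84)² = 11.12.
Rounding up, n = 12.

n = 12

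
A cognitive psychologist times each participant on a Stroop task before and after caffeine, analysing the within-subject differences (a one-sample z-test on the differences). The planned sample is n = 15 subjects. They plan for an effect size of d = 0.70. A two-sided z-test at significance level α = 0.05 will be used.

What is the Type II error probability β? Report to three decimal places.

β ≈ 0.226

Noncentrality parameter: δ = d·√n = 0.70 × √15 = 2.7111
Two-sided α = 0.05 → critical value z_{0.025} = 1.960.
Power = Φ(δ − 1.960) + Φ(−δ − 1.960) = Φ(0.751) + Φ(-4.671) = 0.7737 + 0.0000 = 0.7737.
Type II error: β = 1 − power = 1 − 0.7737 = 0.2263.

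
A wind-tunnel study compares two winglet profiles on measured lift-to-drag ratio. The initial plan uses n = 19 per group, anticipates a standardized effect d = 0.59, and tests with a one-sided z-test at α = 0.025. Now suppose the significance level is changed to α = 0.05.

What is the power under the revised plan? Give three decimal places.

δ = d·√(n/2) = 0.59 × √(19/2) = 1.8185 (unchanged). New critical value: z_{0.05} = 1.645.
Revised power = P(Z > 1.645 − δ) = Φ(0.174) = 0.5689.

Power ≈ 0.569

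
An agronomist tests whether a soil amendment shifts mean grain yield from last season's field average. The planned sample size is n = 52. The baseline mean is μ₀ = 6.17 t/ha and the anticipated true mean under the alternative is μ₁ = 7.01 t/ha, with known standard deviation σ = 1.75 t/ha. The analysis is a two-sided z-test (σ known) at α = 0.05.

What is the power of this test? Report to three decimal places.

Standardized effect: d = |μ₁ − μ₀| / σ = |7.01 − 6.17| / 1.75 = 0.4800
Noncentrality parameter: δ = d·√n = 0.4800 × √52 = 3.4613
Two-sided α = 0.05 → critical value z_{0.025} = 1.960.
Power = Φ(δ − 1.960) + Φ(−δ − 1.960) = Φ(1.501) + Φ(-5.421) = 0.9334 + 0.0000 = 0.9334.

Power ≈ 0.933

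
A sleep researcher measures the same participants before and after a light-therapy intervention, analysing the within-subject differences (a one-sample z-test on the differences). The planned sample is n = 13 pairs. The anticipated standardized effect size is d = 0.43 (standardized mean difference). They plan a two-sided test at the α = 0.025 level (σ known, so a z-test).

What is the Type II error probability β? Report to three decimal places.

β ≈ 0.755

Noncentrality parameter: δ = d·√n = 0.43 × √13 = 1.5504
Critical value for a two-sided test at α = 0.025: z_{α/2} = 2.241.
Power = Φ(δ − 2.241) + Φ(−δ − 2.241) = Φ(-0.691) + Φ(-3.792) = 0.2448 + 0.0001 = 0.2449.
Type II error: β = 1 − power = 1 − 0.2449 = 0.7551.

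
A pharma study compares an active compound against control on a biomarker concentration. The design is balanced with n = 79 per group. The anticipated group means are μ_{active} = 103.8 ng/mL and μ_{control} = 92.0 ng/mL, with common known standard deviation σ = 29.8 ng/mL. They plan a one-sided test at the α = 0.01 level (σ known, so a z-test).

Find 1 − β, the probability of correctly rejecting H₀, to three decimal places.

Power ≈ 0.564

Standardized effect: d = |μ_{active} − μ_{control}| / σ = |103.8 − 92.0| / 29.8 = 0.3960
Noncentrality parameter: δ = d·√(n/2) = 0.3960 × √(79/2) = 2.4887
Critical value for a one-sided test at α = 0.01: z_α = 2.326.
Power = P(Z > 2.326 − δ) = Φ(0.162) = 0.5645.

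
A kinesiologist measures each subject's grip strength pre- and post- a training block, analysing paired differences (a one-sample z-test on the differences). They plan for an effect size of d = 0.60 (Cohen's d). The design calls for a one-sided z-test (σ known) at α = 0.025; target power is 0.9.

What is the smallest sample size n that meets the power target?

n = 30

For power 0.9 need Φ(δ − z_{0.025}) = 0.9, so δ = z_{0.025} + z_{0.10} = 1.960 + 1.282 = 3.242.
δ = d·√n ⇒ n = (δ/d)² = (3.242 / 0.60)² = 29.19.
Rounding up, n = 30.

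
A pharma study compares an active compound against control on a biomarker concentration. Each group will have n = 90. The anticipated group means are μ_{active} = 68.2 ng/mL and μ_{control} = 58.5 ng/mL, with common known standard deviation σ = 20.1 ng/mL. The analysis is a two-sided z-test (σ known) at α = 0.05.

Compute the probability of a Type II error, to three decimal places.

β ≈ 0.101

Standardized effect: d = |μ_{active} − μ_{control}| / σ = |68.2 − 58.5| / 20.1 = 0.4826
Noncentrality parameter: λ = d·√(n/2) = 0.4826 × √(90/2) = 3.2373
Critical value for a two-sided test at α = 0.05: z_{α/2} = 1.960.
Power = Φ(λ − 1.960) + Φ(−λ − 1.960) = Φ(1.277) + Φ(-5.197) = 0.8993 + 0.0000 = 0.8993.
Type II error: β = 1 − power = 1 − 0.8993 = 0.1007.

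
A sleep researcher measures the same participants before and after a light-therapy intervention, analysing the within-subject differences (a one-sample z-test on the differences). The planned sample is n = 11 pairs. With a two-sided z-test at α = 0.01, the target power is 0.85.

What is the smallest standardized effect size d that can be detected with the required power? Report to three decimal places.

d ≈ 1.089

Need Φ(δ − 2.576) = 0.85, so δ = 2.576 + 1.036 = 3.612.
(Lower-tail contribution to power is negligible for δ > 0.)
δ = d·√n ⇒ d = δ/√n = 3.612/√11 = 1.0891.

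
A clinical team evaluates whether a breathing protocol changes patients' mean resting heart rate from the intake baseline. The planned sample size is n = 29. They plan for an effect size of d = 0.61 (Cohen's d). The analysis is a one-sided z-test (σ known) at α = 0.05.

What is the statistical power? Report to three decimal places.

Power ≈ 0.950

Noncentrality parameter: δ = d·√n = 0.61 × √29 = 3.2850
Critical value for a one-sided test at α = 0.05: z_α = 1.645.
Power = Φ(δ − 1.645) = Φ(1.640) = 0.9495.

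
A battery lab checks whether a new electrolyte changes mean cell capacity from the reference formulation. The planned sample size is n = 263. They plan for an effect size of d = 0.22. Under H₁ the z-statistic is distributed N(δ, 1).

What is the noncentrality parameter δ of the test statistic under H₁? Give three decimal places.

δ ≈ 3.568

The noncentrality parameter scales effect size by the design's sample-size factor: δ = d·√n = 0.22 × √263 = 3.5678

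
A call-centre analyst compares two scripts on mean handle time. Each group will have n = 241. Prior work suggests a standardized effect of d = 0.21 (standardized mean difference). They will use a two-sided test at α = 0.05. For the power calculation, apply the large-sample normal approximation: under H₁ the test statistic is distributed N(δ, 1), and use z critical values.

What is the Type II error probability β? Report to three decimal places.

β ≈ 0.365

Noncentrality parameter: δ = d·√(n/2) = 0.21 × √(241/2) = 2.3052
Two-sided α = 0.05 → critical value z_{0.025} = 1.960.
Power = Φ(δ − 1.960) + Φ(−δ − 1.960) = Φ(0.345) + Φ(-4.265) = 0.6350 + 0.0000 = 0.6351.
Type II error: β = 1 − power = 1 − 0.6351 = 0.3649.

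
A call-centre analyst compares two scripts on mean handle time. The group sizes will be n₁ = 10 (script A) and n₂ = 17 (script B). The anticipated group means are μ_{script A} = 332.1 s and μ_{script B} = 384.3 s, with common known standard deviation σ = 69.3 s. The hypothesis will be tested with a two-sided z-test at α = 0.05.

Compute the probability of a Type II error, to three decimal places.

Standardized effect: d = |μ_{script A} − μ_{script B}| / σ = |332.1 − 384.3| / 69.3 = 0.7532
Noncentrality parameter: δ = d / √(1/n₁ + 1/n₂) = 0.7532 / √(1/10 + 1/17) = 1.8901
Two-sided α = 0.05 → critical value z_{0.025} = 1.960.
Power = Φ(δ − 1.960) + Φ(−δ − 1.960) = Φ(-0.070) + Φ(-3.850) = 0.4721 + 0.0001 = 0.4722.
Type II error: β = 1 − power = 1 − 0.4722 = 0.5278.

β ≈ 0.528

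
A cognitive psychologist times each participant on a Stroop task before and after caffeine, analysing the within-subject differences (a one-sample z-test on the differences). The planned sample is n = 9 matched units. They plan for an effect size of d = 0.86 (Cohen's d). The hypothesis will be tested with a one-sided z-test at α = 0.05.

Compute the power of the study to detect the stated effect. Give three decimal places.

Noncentrality parameter: δ = d·√n = 0.86 × √9 = 2.5800
Critical value for a one-sided test at α = 0.05: z_α = 1.645.
Power = Φ(δ − 1.645) = Φ(0.935) = 0.8251.

Power ≈ 0.825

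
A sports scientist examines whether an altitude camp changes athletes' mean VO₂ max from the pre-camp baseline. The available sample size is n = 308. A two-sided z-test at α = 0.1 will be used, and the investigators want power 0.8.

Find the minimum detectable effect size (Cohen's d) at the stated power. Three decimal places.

d ≈ 0.142

Required noncentrality: δ = z_{0.05} + z_{0.20} = 1.645 + 0.842 = 2.486.
(Lower-tail contribution to power is negligible for δ > 0.)
δ = d·√n ⇒ d = δ/√n = 2.486/√308 = 0.1417.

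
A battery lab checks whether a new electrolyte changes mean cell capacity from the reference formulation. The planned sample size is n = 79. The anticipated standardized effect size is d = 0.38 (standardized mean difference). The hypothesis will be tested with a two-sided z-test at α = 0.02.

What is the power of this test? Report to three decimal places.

Noncentrality parameter: δ = d·√n = 0.38 × √79 = 3.3775
Critical value for a two-sided test at α = 0.02: z_{α/2} = 2.326.
Power = Φ(δ − 2.326) + Φ(−δ − 2.326) = Φ(1.051) + Φ(-5.704) = 0.8534 + 0.0000 = 0.8534.

Power ≈ 0.853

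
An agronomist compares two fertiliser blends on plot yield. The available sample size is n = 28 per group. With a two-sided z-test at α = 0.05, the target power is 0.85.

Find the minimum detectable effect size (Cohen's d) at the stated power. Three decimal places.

Need Φ(δ − 1.960) = 0.85, so δ = 1.960 + 1.036 = 2.996.
(The second rejection-region term Φ(−δ − z_{α/2}) is negligible and dropped.)
δ = d·√(n/2) ⇒ d = δ/√(n/2) = 2.996/√(28/2) = 0.8008.

d ≈ 0.801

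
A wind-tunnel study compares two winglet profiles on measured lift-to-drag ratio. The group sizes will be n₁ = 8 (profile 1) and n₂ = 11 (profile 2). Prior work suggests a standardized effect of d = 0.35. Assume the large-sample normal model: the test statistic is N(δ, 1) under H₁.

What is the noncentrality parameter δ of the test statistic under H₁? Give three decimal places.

The noncentrality parameter scales effect size by the design's sample-size factor: δ = d / √(1/n₁ + 1/n₂) = 0.35 / √(1/8 + 1/11) = 0.7532

δ ≈ 0.753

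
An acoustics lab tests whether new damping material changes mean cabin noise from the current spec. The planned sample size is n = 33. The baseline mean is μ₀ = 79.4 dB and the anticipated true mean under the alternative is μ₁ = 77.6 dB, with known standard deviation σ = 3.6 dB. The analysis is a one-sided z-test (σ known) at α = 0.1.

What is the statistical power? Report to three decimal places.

Power ≈ 0.944

Standardized effect: d = |μ₁ − μ₀| / σ = |77.6 − 79.4| / 3.6 = 0.5000
Noncentrality parameter: δ = d·√n = 0.5000 × √33 = 2.8723
Critical value for a one-sided test at α = 0.1: z_α = 1.282.
Power = Φ(δ − 1.282) = Φ(1.591) = 0.9442.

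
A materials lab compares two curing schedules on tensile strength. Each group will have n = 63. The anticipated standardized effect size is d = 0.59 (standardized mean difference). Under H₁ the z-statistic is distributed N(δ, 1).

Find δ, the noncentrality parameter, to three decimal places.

The noncentrality parameter scales effect size by the design's sample-size factor: δ = d·√(n/2) = 0.59 × √(63/2) = 3.3114

δ ≈ 3.311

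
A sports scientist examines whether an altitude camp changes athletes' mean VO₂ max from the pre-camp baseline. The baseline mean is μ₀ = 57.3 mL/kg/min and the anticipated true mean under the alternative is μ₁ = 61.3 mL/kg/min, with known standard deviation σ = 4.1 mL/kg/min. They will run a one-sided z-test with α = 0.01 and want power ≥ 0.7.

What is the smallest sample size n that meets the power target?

Standardized effect: d = |μ₁ − μ₀| / σ = |61.3 − 57.3| / 4.1 = 0.9756
Set Φ(δ − 2.326) = 0.7; then δ − 2.326 = Φ⁻¹(0.7) = 0.524, giving δ = 2.851.
δ = d·√n ⇒ n = (δ/d)² = (2.851 / 0.9756)² = 8.54.
Round up to the next whole unit.

n = 9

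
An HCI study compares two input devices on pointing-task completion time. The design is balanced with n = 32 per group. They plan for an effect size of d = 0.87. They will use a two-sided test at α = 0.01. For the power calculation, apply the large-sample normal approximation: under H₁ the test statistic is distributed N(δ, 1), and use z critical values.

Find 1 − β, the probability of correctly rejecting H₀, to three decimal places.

Power ≈ 0.817

Noncentrality parameter: δ = d·√(n/2) = 0.87 × √(32/2) = 3.4800
Critical value for a two-sided test at α = 0.01: z_{α/2} = 2.576.
Power = Φ(δ − 2.576) + Φ(−δ − 2.576) = Φ(0.904) + Φ(-6.056) = 0.8170 + 0.0000 = 0.8170.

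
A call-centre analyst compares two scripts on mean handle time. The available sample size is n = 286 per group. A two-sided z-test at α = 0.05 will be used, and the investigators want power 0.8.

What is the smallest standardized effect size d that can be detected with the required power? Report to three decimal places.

d ≈ 0.234

Required noncentrality: δ = z_{0.025} + z_{0.20} = 1.960 + 0.842 = 2.802.
(The second rejection-region term Φ(−δ − z_{α/2}) is negligible and dropped.)
δ = d·√(n/2) ⇒ d = δ/√(n/2) = 2.802/√(286/2) = 0.2343.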